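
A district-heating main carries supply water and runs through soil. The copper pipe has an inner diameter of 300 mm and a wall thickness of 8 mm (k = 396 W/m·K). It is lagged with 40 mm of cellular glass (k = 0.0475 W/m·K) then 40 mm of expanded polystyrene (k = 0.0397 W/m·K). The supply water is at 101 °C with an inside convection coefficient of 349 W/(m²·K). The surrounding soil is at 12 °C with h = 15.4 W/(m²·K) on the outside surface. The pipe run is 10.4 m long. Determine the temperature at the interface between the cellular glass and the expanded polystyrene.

T ≈ 57.1 °C

Radial resistances (cylindrical: R_cond = ln(r_o/r_i)/(2πkL), R_conv = 1/(h·2πrL)):
R_inner film = 1/(h_i·2πr₁L) = 1/(349×2π×0.15×10.4) = 2.923×10^-4 K/W
R_copper pipe wall = ln(158/150)/(2π×396×10.4) = 2.008×10^-6 K/W
R_cellular glass = ln(198/158)/(2π×0.0475×10.4) = 0.07271 K/W
R_expanded polystyrene = ln(238/198)/(2π×0.0397×10.4) = 0.07093 K/W
R_outer film = 1/(h_o·2πr_oL) = 1/(15.4×2π×0.238×10.4) = 0.004175 K/W
R_total = 0.1481 K/W
Q = ΔT/R_total = 89/0.1481
Q = 601 W
T_interface = T_inner − Q·ΣR(inner→interface) = 101 − 601×0.073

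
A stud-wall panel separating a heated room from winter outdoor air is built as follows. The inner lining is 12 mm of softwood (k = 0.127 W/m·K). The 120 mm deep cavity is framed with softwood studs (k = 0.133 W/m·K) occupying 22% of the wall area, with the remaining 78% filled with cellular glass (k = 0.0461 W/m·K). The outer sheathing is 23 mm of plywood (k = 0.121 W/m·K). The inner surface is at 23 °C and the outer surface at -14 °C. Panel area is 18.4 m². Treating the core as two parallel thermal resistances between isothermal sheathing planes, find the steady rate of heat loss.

Q ≈ 320 W

Sheathing layers in series; stud and cavity paths in parallel between them.
R_inner = 0.012/(0.127×18.4) = 0.005135 K/W
R_stud  = 0.12/(0.133×0.22×18.4) = 0.2229 K/W
R_cav   = 0.12/(0.0461×0.78×18.4) = 0.1814 K/W
1/R_core = 1/R_stud + 1/R_cav → R_core = 0.1 K/W
R_outer = 0.023/(0.121×18.4) = 0.01033 K/W
R_total = 0.1155 K/W
Q = ΔT/R_total = 37/0.1155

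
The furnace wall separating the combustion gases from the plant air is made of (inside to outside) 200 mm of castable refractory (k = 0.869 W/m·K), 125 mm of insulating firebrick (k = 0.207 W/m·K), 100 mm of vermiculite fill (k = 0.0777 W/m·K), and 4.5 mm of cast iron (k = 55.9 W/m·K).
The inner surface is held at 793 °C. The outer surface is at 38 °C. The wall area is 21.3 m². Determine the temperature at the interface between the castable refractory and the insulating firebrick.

T ≈ 711 °C

Treating each layer as a thermal resistance in series:
R_castable refractory = L/(kA) = 0.2/(0.869×21.3) = 0.01081 K/W
R_insulating firebrick = L/(kA) = 0.125/(0.207×21.3) = 0.02835 K/W
R_vermiculite fill = L/(kA) = 0.1/(0.0777×21.3) = 0.06042 K/W
R_cast iron = L/(kA) = 0.0045/(55.9×21.3) = 3.779×10^-6 K/W
R_total = 0.09958 K/W;  Q = ΔT/R_total = 755/0.09958 = 7582 W
T_interface = T_inner − Q·ΣR(inner→interface) = 793 − 7580×0.01081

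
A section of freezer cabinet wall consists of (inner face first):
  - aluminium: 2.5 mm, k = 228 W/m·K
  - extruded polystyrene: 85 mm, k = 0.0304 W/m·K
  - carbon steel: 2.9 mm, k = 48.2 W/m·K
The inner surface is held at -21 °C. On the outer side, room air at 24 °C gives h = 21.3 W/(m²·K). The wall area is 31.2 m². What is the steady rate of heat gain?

Q ≈ 494 W

Treating each layer as a thermal resistance in series:
R_aluminium = L/(kA) = 0.0025/(228×31.2) = 3.514×10^-7 K/W
R_extruded polystyrene = L/(kA) = 0.085/(0.0304×31.2) = 0.08962 K/W
R_carbon steel = L/(kA) = 0.0029/(48.2×31.2) = 1.928×10^-6 K/W
R_outer film = 1/(h_o·A) = 1/(21.3×31.2) = 0.001505 K/W
R_total = 0.09112 K/W
Q = ΔT / R_total = 45 / 0.09112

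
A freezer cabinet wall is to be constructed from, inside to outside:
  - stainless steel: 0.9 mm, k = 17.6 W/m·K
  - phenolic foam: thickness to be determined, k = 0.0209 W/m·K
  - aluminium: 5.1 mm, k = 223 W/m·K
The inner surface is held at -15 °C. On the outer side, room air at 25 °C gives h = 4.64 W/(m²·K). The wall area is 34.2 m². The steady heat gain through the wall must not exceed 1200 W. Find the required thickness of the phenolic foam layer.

L ≈ 19.3 mm

Thermal resistances in series:
R_stainless steel = L/(kA) = 0.0009/(17.6×34.2) = 1.495×10^-6 K/W
R_aluminium = L/(kA) = 0.0051/(223×34.2) = 6.687×10^-7 K/W
R_outer film = 1/(h_o·A) = 1/(4.64×34.2) = 0.006302 K/W
Sum of the known resistances R_other = 0.006304 K/W
Required total resistance R_tot = ΔT/Q_allow = 40/1200 = 0.03333 K/W
R_phenolic foam = R_tot − R_other = 0.02703 K/W
L = R·k·A = 0.02703×0.0209×34.2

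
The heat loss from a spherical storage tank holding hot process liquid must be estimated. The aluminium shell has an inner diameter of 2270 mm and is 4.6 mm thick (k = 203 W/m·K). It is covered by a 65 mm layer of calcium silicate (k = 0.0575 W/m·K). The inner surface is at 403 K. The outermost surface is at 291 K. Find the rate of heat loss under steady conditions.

Q ≈ 1710 W

Spherical conduction: R = (1/r_in − 1/r_out)/(4πk) per layer; series-sum.
R_aluminium shell = (1/1.135 − 1/1.1396)/(4π×203) = 1.394×10^-6 K/W
R_calcium silicate = (1/1.1396 − 1/1.2046)/(4π×0.0575) = 0.06553 K/W
R_total = 0.06553 K/W
Q = ΔT/R_total = 112/0.06553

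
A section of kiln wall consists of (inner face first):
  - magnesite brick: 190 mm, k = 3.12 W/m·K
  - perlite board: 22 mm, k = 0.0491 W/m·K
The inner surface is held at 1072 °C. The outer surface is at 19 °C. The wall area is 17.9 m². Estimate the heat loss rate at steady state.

Model the wall as resistances in series:
R_magnesite brick = L/(kA) = 0.19/(3.12×17.9) = 0.003402 K/W
R_perlite board = L/(kA) = 0.022/(0.0491×17.9) = 0.02503 K/W
R_total = 0.02843 K/W
Q = ΔT / R_total = 1053 / 0.02843

Q ≈ 37000 W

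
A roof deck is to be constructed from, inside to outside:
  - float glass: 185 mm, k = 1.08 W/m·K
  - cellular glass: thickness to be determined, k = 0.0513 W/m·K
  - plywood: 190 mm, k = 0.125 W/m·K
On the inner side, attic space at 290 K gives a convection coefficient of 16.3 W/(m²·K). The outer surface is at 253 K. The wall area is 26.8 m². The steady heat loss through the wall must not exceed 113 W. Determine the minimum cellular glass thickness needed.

L ≈ 360 mm

Using the resistance-network approach (series):
R_inner film = 1/(h_i·A) = 1/(16.3×26.8) = 0.002289 K/W
R_float glass = L/(kA) = 0.185/(1.08×26.8) = 0.006392 K/W
R_plywood = L/(kA) = 0.19/(0.125×26.8) = 0.05672 K/W
Sum of the known resistances R_other = 0.0654 K/W
Required total resistance R_tot = ΔT/Q_allow = 37/113 = 0.3274 K/W
R_cellular glass = R_tot − R_other = 0.262 K/W
L = R·k·A = 0.262×0.0513×26.8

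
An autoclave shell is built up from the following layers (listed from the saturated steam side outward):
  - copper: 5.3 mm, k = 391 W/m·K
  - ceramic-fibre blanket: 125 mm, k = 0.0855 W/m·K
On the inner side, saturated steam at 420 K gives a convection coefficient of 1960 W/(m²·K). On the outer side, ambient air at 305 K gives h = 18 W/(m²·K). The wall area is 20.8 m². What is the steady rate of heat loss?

Using the resistance-network approach (series):
R_inner film = 1/(h_i·A) = 1/(1960×20.8) = 2.453×10^-5 K/W
R_copper = L/(kA) = 0.0053/(391×20.8) = 6.517×10^-7 K/W
R_ceramic-fibre blanket = L/(kA) = 0.125/(0.0855×20.8) = 0.07029 K/W
R_outer film = 1/(h_o·A) = 1/(18×20.8) = 0.002671 K/W
R_total = 0.07298 K/W
Q = ΔT / R_total = 115 / 0.07298

Q ≈ 1580 W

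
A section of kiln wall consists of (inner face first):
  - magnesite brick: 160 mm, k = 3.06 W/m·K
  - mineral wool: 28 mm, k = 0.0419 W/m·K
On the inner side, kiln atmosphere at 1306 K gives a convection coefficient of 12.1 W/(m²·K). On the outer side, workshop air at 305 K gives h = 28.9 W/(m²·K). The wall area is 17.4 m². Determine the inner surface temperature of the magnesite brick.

Treating each layer as a thermal resistance in series:
R_inner film = 1/(h_i·A) = 1/(12.1×17.4) = 0.00475 K/W
R_magnesite brick = L/(kA) = 0.16/(3.06×17.4) = 0.003005 K/W
R_mineral wool = L/(kA) = 0.028/(0.0419×17.4) = 0.03841 K/W
R_outer film = 1/(h_o·A) = 1/(28.9×17.4) = 0.001989 K/W
R_total = 0.04815 K/W;  Q = ΔT/R_total = 1001/0.04815 = 20790 W
T_interface = T_inner − Q·ΣR(inner→interface) = 1306 − 20800×0.00475

T ≈ 1210 K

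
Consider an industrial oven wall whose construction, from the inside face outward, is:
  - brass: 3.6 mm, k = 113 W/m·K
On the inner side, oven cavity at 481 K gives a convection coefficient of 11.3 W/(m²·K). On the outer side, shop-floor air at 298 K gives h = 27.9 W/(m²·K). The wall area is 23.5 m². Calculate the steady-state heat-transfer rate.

Q ≈ 34600 W

Using the resistance-network approach (series):
R_inner film = 1/(h_i·A) = 1/(11.3×23.5) = 0.003766 K/W
R_brass = L/(kA) = 0.0036/(113×23.5) = 1.356×10^-6 K/W
R_outer film = 1/(h_o·A) = 1/(27.9×23.5) = 0.001525 K/W
R_total = 0.005292 K/W
Q = ΔT / R_total = 183 / 0.005292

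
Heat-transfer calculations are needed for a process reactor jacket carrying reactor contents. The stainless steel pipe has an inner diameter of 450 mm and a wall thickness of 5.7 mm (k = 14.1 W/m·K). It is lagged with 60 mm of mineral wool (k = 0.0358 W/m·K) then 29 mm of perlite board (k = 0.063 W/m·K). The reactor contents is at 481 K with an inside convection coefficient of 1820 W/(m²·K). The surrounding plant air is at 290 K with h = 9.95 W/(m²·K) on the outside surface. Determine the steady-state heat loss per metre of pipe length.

Cylindrical conduction, so R = ln(r₂/r₁)/(2πkL) per layer, in series:
R_inner film = 1/(h_i·2πr₁L) = 1/(1820×2π×0.225×1) = 3.887×10^-4 K/W
R_stainless steel pipe wall = ln(230.7/225)/(2π×14.1×1) = 2.824×10^-4 K/W
R_mineral wool = ln(290.7/230.7)/(2π×0.0358×1) = 1.028 K/W
R_perlite board = ln(319.7/290.7)/(2π×0.063×1) = 0.2402 K/W
R_outer film = 1/(h_o·2πr_oL) = 1/(9.95×2π×0.3197×1) = 0.05003 K/W
R_total = 1.319 K/W
Q = ΔT/R_total = 191/1.319

q′ ≈ 145 W/m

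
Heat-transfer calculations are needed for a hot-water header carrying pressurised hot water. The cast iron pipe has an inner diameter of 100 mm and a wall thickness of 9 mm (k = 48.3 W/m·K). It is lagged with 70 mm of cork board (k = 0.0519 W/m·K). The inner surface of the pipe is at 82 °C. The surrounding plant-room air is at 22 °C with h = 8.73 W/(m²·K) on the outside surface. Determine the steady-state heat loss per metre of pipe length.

q′ ≈ 23.6 W/m

Per-layer cylindrical resistances, series-summed:
R_cast iron pipe wall = ln(59/50)/(2π×48.3×1) = 5.454×10^-4 K/W
R_cork board = ln(129/59)/(2π×0.0519×1) = 2.399 K/W
R_outer film = 1/(h_o·2πr_oL) = 1/(8.73×2π×0.129×1) = 0.1413 K/W
R_total = 2.541 K/W
Q = ΔT/R_total = 60/2.541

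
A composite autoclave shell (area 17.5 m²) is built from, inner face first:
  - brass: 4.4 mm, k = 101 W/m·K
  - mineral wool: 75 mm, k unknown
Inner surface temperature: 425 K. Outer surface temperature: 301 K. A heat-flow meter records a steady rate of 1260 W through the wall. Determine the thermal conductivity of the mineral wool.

k ≈ 0.0435 W/(m·K)

Series thermal resistances:
R_brass = L/(kA) = 0.0044/(101×17.5) = 2.489×10^-6 K/W
Sum of known resistances R_other = 2.489×10^-6 K/W
Total R = ΔT/Q = 124/1260 = 0.09841 K/W
R_mineral wool = R_total − R_other = 0.09841 K/W
k = L/(R·A) = 0.075/(0.09841×17.5)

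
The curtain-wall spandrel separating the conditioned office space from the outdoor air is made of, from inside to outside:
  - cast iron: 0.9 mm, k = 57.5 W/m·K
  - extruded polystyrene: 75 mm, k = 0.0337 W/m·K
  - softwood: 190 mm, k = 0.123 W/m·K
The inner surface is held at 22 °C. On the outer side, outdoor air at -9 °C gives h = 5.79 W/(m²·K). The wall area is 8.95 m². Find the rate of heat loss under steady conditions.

Treating each layer as a thermal resistance in series:
R_cast iron = L/(kA) = 0.0009/(57.5×8.95) = 1.749×10^-6 K/W
R_extruded polystyrene = L/(kA) = 0.075/(0.0337×8.95) = 0.2487 K/W
R_softwood = L/(kA) = 0.19/(0.123×8.95) = 0.1726 K/W
R_outer film = 1/(h_o·A) = 1/(5.79×8.95) = 0.0193 K/W
R_total = 0.4406 K/W
Q = ΔT / R_total = 31 / 0.4406

Q ≈ 70.4 W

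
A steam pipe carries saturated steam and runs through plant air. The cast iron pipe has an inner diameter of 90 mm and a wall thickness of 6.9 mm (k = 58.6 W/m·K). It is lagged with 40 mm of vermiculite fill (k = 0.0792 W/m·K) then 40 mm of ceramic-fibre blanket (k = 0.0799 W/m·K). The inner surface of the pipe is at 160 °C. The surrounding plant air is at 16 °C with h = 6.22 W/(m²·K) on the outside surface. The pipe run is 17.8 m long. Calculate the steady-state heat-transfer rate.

Q ≈ 1240 W

Treating each annulus and film as a series resistance:
R_cast iron pipe wall = ln(51.9/45)/(2π×58.6×17.8) = 2.177×10^-5 K/W
R_vermiculite fill = ln(91.9/51.9)/(2π×0.0792×17.8) = 0.06451 K/W
R_ceramic-fibre blanket = ln(131.9/91.9)/(2π×0.0799×17.8) = 0.04044 K/W
R_outer film = 1/(h_o·2πr_oL) = 1/(6.22×2π×0.1319×17.8) = 0.0109 K/W
R_total = 0.1159 K/W
Q = ΔT/R_total = 144/0.1159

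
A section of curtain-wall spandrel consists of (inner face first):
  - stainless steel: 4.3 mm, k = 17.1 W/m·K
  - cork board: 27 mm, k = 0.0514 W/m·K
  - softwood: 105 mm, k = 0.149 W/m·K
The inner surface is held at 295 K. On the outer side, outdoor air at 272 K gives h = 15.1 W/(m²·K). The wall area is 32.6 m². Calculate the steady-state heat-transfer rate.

Q ≈ 578 W

Model the wall as resistances in series:
R_stainless steel = L/(kA) = 0.0043/(17.1×32.6) = 7.714×10^-6 K/W
R_cork board = L/(kA) = 0.027/(0.0514×32.6) = 0.01611 K/W
R_softwood = L/(kA) = 0.105/(0.149×32.6) = 0.02162 K/W
R_outer film = 1/(h_o·A) = 1/(15.1×32.6) = 0.002031 K/W
R_total = 0.03977 K/W
Q = ΔT / R_total = 23 / 0.03977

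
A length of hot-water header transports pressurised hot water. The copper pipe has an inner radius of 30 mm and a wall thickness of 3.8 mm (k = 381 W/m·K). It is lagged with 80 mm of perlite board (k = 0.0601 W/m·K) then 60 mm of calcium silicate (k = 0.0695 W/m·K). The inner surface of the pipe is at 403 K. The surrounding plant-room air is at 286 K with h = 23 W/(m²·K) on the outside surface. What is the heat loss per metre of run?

Treating each annulus and film as a series resistance:
R_copper pipe wall = ln(33.8/30)/(2π×381×1) = 4.982×10^-5 K/W
R_perlite board = ln(113.8/33.8)/(2π×0.0601×1) = 3.215 K/W
R_calcium silicate = ln(173.8/113.8)/(2π×0.0695×1) = 0.9697 K/W
R_outer film = 1/(h_o·2πr_oL) = 1/(23×2π×0.1738×1) = 0.03981 K/W
R_total = 4.224 K/W
Q = ΔT/R_total = 117/4.224

q′ ≈ 27.7 W/m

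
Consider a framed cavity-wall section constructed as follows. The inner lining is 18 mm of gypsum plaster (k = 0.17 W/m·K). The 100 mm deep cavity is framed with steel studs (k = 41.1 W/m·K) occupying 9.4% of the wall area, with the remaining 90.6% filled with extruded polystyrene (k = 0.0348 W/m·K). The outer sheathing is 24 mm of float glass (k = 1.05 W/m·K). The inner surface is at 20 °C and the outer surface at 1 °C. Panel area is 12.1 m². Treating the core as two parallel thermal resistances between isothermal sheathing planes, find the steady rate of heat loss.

Q ≈ 1490 W

Sheathing layers in series; stud and cavity paths in parallel between them.
R_inner = 0.018/(0.17×12.1) = 0.008751 K/W
R_stud  = 0.1/(41.1×0.094×12.1) = 0.002139 K/W
R_cav   = 0.1/(0.0348×0.906×12.1) = 0.2621 K/W
1/R_core = 1/R_stud + 1/R_cav → R_core = 0.002122 K/W
R_outer = 0.024/(1.05×12.1) = 0.001889 K/W
R_total = 0.01276 K/W
Q = ΔT/R_total = 19/0.01276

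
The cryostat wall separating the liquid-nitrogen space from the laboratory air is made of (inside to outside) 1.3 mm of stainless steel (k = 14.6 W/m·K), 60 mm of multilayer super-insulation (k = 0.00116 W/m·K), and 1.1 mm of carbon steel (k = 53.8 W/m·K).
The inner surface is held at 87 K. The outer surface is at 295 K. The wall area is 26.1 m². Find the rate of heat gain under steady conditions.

Q ≈ 105 W

Using the resistance-network approach (series):
R_stainless steel = L/(kA) = 0.0013/(14.6×26.1) = 3.412×10^-6 K/W
R_multilayer super-insulation = L/(kA) = 0.06/(0.00116×26.1) = 1.982 K/W
R_carbon steel = L/(kA) = 0.0011/(53.8×26.1) = 7.834×10^-7 K/W
R_total = 1.982 K/W
Q = ΔT / R_total = 208 / 1.982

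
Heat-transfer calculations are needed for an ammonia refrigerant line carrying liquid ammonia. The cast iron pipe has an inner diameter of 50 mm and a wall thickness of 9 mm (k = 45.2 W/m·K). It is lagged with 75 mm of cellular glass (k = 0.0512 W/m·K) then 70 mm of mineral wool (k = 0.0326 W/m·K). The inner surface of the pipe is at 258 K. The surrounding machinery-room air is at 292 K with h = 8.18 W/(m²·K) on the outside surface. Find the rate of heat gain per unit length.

q′ ≈ 5.53 W/m

For a radial system each layer contributes R = ln(r_out/r_in)/(2πkL); films add R = 1/(hA).
R_cast iron pipe wall = ln(34/25)/(2π×45.2×1) = 0.001083 K/W
R_cellular glass = ln(109/34)/(2π×0.0512×1) = 3.621 K/W
R_mineral wool = ln(179/109)/(2π×0.0326×1) = 2.422 K/W
R_outer film = 1/(h_o·2πr_oL) = 1/(8.18×2π×0.179×1) = 0.1087 K/W
R_total = 6.153 K/W
Q = ΔT/R_total = 34/6.153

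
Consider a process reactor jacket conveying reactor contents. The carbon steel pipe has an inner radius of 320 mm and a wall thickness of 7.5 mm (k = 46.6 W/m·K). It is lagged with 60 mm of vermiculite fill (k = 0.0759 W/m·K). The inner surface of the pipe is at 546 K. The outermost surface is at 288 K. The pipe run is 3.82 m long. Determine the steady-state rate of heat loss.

Q ≈ 2790 W

Treating each annulus and film as a series resistance:
R_carbon steel pipe wall = ln(327.5/320)/(2π×46.6×3.82) = 2.071×10^-5 K/W
R_vermiculite fill = ln(387.5/327.5)/(2π×0.0759×3.82) = 0.09234 K/W
R_total = 0.09237 K/W
Q = ΔT/R_total = 258/0.09237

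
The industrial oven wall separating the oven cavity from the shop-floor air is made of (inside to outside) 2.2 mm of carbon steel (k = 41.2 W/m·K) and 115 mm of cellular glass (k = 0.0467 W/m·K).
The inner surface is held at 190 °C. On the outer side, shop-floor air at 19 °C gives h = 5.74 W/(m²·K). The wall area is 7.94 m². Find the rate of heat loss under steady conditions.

Series thermal resistances:
R_carbon steel = L/(kA) = 0.0022/(41.2×7.94) = 6.725×10^-6 K/W
R_cellular glass = L/(kA) = 0.115/(0.0467×7.94) = 0.3101 K/W
R_outer film = 1/(h_o·A) = 1/(5.74×7.94) = 0.02194 K/W
R_total = 0.3321 K/W
Q = ΔT / R_total = 171 / 0.3321

Q ≈ 515 W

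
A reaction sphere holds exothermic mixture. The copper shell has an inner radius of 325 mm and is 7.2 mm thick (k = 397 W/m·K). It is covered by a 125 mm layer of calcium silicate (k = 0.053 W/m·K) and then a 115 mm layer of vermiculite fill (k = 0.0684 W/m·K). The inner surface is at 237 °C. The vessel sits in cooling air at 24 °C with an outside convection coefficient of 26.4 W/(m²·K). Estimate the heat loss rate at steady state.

Q ≈ 121 W

For a spherical shell R = (1/r₁ − 1/r₂)/(4πk); film R = 1/(h·4πr²). In series:
R_copper shell = (1/0.325 − 1/0.3322)/(4π×397) = 1.337×10^-5 K/W
R_calcium silicate = (1/0.3322 − 1/0.4572)/(4π×0.053) = 1.236 K/W
R_vermiculite fill = (1/0.4572 − 1/0.5722)/(4π×0.0684) = 0.5114 K/W
R_outer film = 1/(h·4πr_o²) = 1/(26.4×4π×0.5722²) = 0.009206 K/W
R_total = 1.756 K/W
Q = ΔT/R_total = 213/1.756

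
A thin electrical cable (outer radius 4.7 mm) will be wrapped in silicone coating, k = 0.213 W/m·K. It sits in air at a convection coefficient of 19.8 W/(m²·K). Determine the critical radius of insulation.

r_cr ≈ 10.8 mm

For a cylinder r_cr = k/h = 0.213/19.8
r_cr = 10.8 mm; since the bare radius (4.7 mm) is below r_cr, adding a thin layer of insulation will *increase* heat loss.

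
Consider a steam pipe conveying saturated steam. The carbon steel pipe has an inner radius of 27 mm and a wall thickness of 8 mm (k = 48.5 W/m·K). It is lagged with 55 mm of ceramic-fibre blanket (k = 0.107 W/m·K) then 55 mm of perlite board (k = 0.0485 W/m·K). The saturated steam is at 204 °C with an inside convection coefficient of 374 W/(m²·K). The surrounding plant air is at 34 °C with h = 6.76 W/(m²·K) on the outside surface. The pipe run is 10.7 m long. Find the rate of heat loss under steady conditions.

Cylindrical conduction, so R = ln(r₂/r₁)/(2πkL) per layer, in series:
R_inner film = 1/(h_i·2πr₁L) = 1/(374×2π×0.027×10.7) = 0.001473 K/W
R_carbon steel pipe wall = ln(35/27)/(2π×48.5×10.7) = 7.959×10^-5 K/W
R_ceramic-fibre blanket = ln(90/35)/(2π×0.107×10.7) = 0.1313 K/W
R_perlite board = ln(145/90)/(2π×0.0485×10.7) = 0.1463 K/W
R_outer film = 1/(h_o·2πr_oL) = 1/(6.76×2π×0.145×10.7) = 0.01517 K/W
R_total = 0.2943 K/W
Q = ΔT/R_total = 170/0.2943

Q ≈ 578 W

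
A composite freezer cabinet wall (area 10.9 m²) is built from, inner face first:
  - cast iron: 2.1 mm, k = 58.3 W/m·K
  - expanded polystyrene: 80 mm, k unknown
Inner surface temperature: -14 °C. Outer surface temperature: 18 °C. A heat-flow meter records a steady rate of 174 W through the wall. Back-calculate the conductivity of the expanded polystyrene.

Using the resistance-network approach (series):
R_cast iron = L/(kA) = 0.0021/(58.3×10.9) = 3.305×10^-6 K/W
Sum of known resistances R_other = 3.305×10^-6 K/W
Total R = ΔT/Q = 32/174 = 0.1839 K/W
R_expanded polystyrene = R_total − R_other = 0.1839 K/W
k = L/(R·A) = 0.08/(0.1839×10.9)

k ≈ 0.0399 W/(m·K)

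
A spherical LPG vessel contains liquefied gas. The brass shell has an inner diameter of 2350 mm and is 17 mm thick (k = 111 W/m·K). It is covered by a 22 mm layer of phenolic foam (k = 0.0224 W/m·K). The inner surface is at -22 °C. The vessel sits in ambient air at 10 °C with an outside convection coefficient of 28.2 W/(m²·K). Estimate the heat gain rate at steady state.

Each spherical layer contributes R = (1/r_i − 1/r_o)/(4πk):
R_brass shell = (1/1.175 − 1/1.192)/(4π×111) = 8.702×10^-6 K/W
R_phenolic foam = (1/1.192 − 1/1.214)/(4π×0.0224) = 0.05401 K/W
R_outer film = 1/(h·4πr_o²) = 1/(28.2×4π×1.214²) = 0.001915 K/W
R_total = 0.05593 K/W
Q = ΔT/R_total = 32/0.05593

Q ≈ 572 W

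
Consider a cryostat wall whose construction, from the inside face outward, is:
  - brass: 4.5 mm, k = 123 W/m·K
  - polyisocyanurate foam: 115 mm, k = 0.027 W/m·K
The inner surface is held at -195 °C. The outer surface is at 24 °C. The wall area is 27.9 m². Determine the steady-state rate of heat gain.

Q ≈ 1430 W

Model the wall as resistances in series:
R_brass = L/(kA) = 0.0045/(123×27.9) = 1.311×10^-6 K/W
R_polyisocyanurate foam = L/(kA) = 0.115/(0.027×27.9) = 0.1527 K/W
R_total = 0.1527 K/W
Q = ΔT / R_total = 219 / 0.1527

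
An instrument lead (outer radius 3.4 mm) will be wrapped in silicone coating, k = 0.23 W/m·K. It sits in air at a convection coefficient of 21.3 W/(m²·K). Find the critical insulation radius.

For a cylinder r_cr = k/h = 0.23/21.3
r_cr = 10.8 mm; since the bare radius (3.4 mm) is below r_cr, adding a thin layer of insulation will *increase* heat loss.

r_cr ≈ 10.8 mm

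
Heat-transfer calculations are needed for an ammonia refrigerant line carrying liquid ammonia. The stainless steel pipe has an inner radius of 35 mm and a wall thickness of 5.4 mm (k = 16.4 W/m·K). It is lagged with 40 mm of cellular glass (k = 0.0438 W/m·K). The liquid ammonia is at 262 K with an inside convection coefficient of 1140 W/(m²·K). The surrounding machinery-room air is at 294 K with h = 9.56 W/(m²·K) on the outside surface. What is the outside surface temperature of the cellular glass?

Radial resistances (cylindrical: R_cond = ln(r_o/r_i)/(2πkL), R_conv = 1/(h·2πrL)):
R_inner film = 1/(h_i·2πr₁L) = 1/(1140×2π×0.035×1) = 0.003989 K/W
R_stainless steel pipe wall = ln(40.4/35)/(2π×16.4×1) = 0.001392 K/W
R_cellular glass = ln(80.4/40.4)/(2π×0.0438×1) = 2.501 K/W
R_outer film = 1/(h_o·2πr_oL) = 1/(9.56×2π×0.0804×1) = 0.2071 K/W
R_total = 2.713 K/W
Q = ΔT/R_total = 32/2.713
Q = 11.8 W/m
T_interface = T_inner + Q·ΣR(inner→interface) = 262 + 11.8×2.506

T ≈ 292 K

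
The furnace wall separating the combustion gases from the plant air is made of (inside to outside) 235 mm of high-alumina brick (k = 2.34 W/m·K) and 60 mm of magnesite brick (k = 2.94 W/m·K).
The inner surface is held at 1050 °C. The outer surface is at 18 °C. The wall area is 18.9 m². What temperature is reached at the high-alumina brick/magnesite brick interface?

T ≈ 192 °C

Series thermal resistances:
R_high-alumina brick = L/(kA) = 0.235/(2.34×18.9) = 0.005314 K/W
R_magnesite brick = L/(kA) = 0.06/(2.94×18.9) = 0.00108 K/W
R_total = 0.006393 K/W;  Q = ΔT/R_total = 1032/0.006393 = 161400 W
T_interface = T_inner − Q·ΣR(inner→interface) = 1050 − 161000×0.005314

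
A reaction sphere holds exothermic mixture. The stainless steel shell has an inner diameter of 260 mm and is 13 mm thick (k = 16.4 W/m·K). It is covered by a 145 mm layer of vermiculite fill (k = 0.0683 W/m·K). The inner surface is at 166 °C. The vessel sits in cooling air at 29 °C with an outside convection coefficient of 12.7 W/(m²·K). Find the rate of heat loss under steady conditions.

Q ≈ 32.8 W

For a spherical shell R = (1/r₁ − 1/r₂)/(4πk); film R = 1/(h·4πr²). In series:
R_stainless steel shell = (1/0.13 − 1/0.143)/(4π×16.4) = 0.003393 K/W
R_vermiculite fill = (1/0.143 − 1/0.288)/(4π×0.0683) = 4.102 K/W
R_outer film = 1/(h·4πr_o²) = 1/(12.7×4π×0.288²) = 0.07554 K/W
R_total = 4.181 K/W
Q = ΔT/R_total = 137/4.181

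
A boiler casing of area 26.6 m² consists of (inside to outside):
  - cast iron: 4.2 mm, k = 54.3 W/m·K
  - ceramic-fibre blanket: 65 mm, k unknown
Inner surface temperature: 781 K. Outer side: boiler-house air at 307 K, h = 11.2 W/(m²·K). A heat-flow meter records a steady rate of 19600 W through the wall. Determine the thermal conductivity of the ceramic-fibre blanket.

k ≈ 0.117 W/(m·K)

Using the resistance-network approach (series):
R_cast iron = L/(kA) = 0.0042/(54.3×26.6) = 2.908×10^-6 K/W
R_outer film = 1/(h_o·A) = 1/(11.2×26.6) = 0.003357 K/W
Sum of known resistances R_other = 0.00336 K/W
Total R = ΔT/Q = 474/19600 = 0.02418 K/W
R_ceramic-fibre blanket = R_total − R_other = 0.02082 K/W
k = L/(R·A) = 0.065/(0.02082×26.6)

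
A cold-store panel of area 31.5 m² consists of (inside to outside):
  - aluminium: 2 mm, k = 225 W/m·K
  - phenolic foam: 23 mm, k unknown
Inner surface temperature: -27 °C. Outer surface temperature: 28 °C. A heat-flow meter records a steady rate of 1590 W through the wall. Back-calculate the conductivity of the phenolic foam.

k ≈ 0.0211 W/(m·K)

Treating each layer as a thermal resistance in series:
R_aluminium = L/(kA) = 0.002/(225×31.5) = 2.822×10^-7 K/W
Sum of known resistances R_other = 2.822×10^-7 K/W
Total R = ΔT/Q = 55/1590 = 0.03459 K/W
R_phenolic foam = R_total − R_other = 0.03459 K/W
k = L/(R·A) = 0.023/(0.03459×31.5)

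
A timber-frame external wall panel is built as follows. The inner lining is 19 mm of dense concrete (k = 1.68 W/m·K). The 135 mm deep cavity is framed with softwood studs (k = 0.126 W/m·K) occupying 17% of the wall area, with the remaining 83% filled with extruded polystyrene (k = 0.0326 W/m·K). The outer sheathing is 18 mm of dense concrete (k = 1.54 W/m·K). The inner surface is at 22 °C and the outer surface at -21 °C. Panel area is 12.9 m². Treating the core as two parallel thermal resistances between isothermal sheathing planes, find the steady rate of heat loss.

Sheathing layers in series; stud and cavity paths in parallel between them.
R_inner = 0.019/(1.68×12.9) = 8.767×10^-4 K/W
R_stud  = 0.135/(0.126×0.17×12.9) = 0.4886 K/W
R_cav   = 0.135/(0.0326×0.83×12.9) = 0.3868 K/W
1/R_core = 1/R_stud + 1/R_cav → R_core = 0.2159 K/W
R_outer = 0.018/(1.54×12.9) = 9.061×10^-4 K/W
R_total = 0.2177 K/W
Q = ΔT/R_total = 43/0.2177

Q ≈ 198 W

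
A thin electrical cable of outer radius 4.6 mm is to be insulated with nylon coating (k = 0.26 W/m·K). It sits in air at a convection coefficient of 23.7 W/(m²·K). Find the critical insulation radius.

For a cylinder r_cr = k/h = 0.26/23.7
r_cr = 11 mm; since the bare radius (4.6 mm) is below r_cr, adding a thin layer of insulation will *increase* heat loss.

r_cr ≈ 11 mm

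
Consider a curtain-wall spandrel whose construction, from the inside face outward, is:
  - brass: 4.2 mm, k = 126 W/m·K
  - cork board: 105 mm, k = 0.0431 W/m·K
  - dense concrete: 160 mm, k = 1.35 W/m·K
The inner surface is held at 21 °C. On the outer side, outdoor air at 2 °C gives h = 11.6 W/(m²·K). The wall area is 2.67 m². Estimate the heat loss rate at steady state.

Thermal resistances in series:
R_brass = L/(kA) = 0.0042/(126×2.67) = 1.248×10^-5 K/W
R_cork board = L/(kA) = 0.105/(0.0431×2.67) = 0.9124 K/W
R_dense concrete = L/(kA) = 0.16/(1.35×2.67) = 0.04439 K/W
R_outer film = 1/(h_o·A) = 1/(11.6×2.67) = 0.03229 K/W
R_total = 0.9891 K/W
Q = ΔT / R_total = 19 / 0.9891

Q ≈ 19.2 W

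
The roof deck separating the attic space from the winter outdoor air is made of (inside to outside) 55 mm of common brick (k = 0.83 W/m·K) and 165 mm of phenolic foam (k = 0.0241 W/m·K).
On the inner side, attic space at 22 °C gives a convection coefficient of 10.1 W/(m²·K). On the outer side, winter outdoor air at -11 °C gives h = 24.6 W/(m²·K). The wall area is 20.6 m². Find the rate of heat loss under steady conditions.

Series thermal resistances:
R_inner film = 1/(h_i·A) = 1/(10.1×20.6) = 0.004806 K/W
R_common brick = L/(kA) = 0.055/(0.83×20.6) = 0.003217 K/W
R_phenolic foam = L/(kA) = 0.165/(0.0241×20.6) = 0.3324 K/W
R_outer film = 1/(h_o·A) = 1/(24.6×20.6) = 0.001973 K/W
R_total = 0.3423 K/W
Q = ΔT / R_total = 33 / 0.3423

Q ≈ 96.4 W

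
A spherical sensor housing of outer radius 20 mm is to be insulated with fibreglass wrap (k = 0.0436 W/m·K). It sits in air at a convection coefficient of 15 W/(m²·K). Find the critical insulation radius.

For a sphere r_cr = 2k/h = 2×0.0436/15
r_cr = 5.81 mm; since the bare radius (20 mm) is above r_cr, any added insulation will reduce heat loss.

r_cr ≈ 5.81 mm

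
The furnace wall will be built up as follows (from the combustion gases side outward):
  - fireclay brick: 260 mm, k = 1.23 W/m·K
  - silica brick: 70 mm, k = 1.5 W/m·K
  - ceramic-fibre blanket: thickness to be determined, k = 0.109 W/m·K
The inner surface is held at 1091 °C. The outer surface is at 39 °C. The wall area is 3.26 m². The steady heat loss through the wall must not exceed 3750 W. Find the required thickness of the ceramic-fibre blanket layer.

Thermal resistances in series:
R_fireclay brick = L/(kA) = 0.26/(1.23×3.26) = 0.06484 K/W
R_silica brick = L/(kA) = 0.07/(1.5×3.26) = 0.01431 K/W
Sum of the known resistances R_other = 0.07916 K/W
Required total resistance R_tot = ΔT/Q_allow = 1052/3750 = 0.2805 K/W
R_ceramic-fibre blanket = R_tot − R_other = 0.2014 K/W
L = R·k·A = 0.2014×0.109×3.26

L ≈ 71.6 mm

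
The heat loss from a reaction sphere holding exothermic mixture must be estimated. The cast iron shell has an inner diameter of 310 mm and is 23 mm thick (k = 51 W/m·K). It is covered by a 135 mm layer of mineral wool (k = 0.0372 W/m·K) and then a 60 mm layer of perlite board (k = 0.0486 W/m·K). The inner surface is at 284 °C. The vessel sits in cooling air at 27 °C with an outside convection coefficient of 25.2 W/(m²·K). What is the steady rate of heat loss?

Q ≈ 42.5 W

Spherical conduction: R = (1/r_in − 1/r_out)/(4πk) per layer; series-sum.
R_cast iron shell = (1/0.155 − 1/0.178)/(4π×51) = 0.001301 K/W
R_mineral wool = (1/0.178 − 1/0.313)/(4π×0.0372) = 5.183 K/W
R_perlite board = (1/0.313 − 1/0.373)/(4π×0.0486) = 0.8415 K/W
R_outer film = 1/(h·4πr_o²) = 1/(25.2×4π×0.373²) = 0.0227 K/W
R_total = 6.049 K/W
Q = ΔT/R_total = 257/6.049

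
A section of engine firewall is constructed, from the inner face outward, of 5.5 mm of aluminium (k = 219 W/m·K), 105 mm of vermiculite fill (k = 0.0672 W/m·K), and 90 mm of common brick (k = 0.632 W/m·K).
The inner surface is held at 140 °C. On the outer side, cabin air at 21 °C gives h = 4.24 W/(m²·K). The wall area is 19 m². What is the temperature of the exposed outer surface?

T ≈ 35.5 °C

Model the wall as resistances in series:
R_aluminium = L/(kA) = 0.0055/(219×19) = 1.322×10^-6 K/W
R_vermiculite fill = L/(kA) = 0.105/(0.0672×19) = 0.08224 K/W
R_common brick = L/(kA) = 0.09/(0.632×19) = 0.007495 K/W
R_outer film = 1/(h_o·A) = 1/(4.24×19) = 0.01241 K/W
R_total = 0.1021 K/W;  Q = ΔT/R_total = 119/0.1021 = 1165 W
T_interface = T_inner − Q·ΣR(inner→interface) = 140 − 1160×0.08973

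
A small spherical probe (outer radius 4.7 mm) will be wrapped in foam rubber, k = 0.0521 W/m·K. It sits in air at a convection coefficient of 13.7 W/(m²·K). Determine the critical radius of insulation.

For a sphere r_cr = 2k/h = 2×0.0521/13.7
r_cr = 7.61 mm; since the bare radius (4.7 mm) is below r_cr, adding a thin layer of insulation will *increase* heat loss.

r_cr ≈ 7.61 mm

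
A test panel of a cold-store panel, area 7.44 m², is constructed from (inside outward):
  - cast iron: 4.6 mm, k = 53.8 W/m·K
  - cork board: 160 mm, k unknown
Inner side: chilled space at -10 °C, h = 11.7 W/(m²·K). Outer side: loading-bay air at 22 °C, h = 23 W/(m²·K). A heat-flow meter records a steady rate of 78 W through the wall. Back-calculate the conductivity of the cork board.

k ≈ 0.0547 W/(m·K)

Model the wall as resistances in series:
R_inner film = 1/(h_i·A) = 1/(11.7×7.44) = 0.01149 K/W
R_cast iron = L/(kA) = 0.0046/(53.8×7.44) = 1.149×10^-5 K/W
R_outer film = 1/(h_o·A) = 1/(23×7.44) = 0.005844 K/W
Sum of known resistances R_other = 0.01734 K/W
Total R = ΔT/Q = 32/78 = 0.4103 K/W
R_cork board = R_total − R_other = 0.3929 K/W
k = L/(R·A) = 0.16/(0.3929×7.44)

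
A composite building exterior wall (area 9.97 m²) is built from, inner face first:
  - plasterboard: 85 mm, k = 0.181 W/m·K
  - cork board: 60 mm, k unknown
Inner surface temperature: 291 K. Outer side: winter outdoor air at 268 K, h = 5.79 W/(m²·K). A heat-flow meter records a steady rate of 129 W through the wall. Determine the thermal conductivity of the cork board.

k ≈ 0.0529 W/(m·K)

Series thermal resistances:
R_plasterboard = L/(kA) = 0.085/(0.181×9.97) = 0.0471 K/W
R_outer film = 1/(h_o·A) = 1/(5.79×9.97) = 0.01732 K/W
Sum of known resistances R_other = 0.06443 K/W
Total R = ΔT/Q = 23/129 = 0.1783 K/W
R_cork board = R_total − R_other = 0.1139 K/W
k = L/(R·A) = 0.06/(0.1139×9.97)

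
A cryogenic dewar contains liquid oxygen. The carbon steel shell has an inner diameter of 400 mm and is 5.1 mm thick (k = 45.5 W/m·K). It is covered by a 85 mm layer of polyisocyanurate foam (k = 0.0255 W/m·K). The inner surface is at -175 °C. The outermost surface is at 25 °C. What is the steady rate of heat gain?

For a spherical shell R = (1/r₁ − 1/r₂)/(4πk); film R = 1/(h·4πr²). In series:
R_carbon steel shell = (1/0.2 − 1/0.2051)/(4π×45.5) = 2.174×10^-4 K/W
R_polyisocyanurate foam = (1/0.2051 − 1/0.2901)/(4π×0.0255) = 4.458 K/W
R_total = 4.458 K/W
Q = ΔT/R_total = 200/4.458

Q ≈ 44.9 W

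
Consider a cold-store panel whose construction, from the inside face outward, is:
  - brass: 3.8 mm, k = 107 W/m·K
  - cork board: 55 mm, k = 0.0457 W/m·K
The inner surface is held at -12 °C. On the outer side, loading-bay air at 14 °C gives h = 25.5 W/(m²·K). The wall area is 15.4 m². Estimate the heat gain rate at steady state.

Q ≈ 322 W

Thermal resistances in series:
R_brass = L/(kA) = 0.0038/(107×15.4) = 2.306×10^-6 K/W
R_cork board = L/(kA) = 0.055/(0.0457×15.4) = 0.07815 K/W
R_outer film = 1/(h_o·A) = 1/(25.5×15.4) = 0.002546 K/W
R_total = 0.0807 K/W
Q = ΔT / R_total = 26 / 0.0807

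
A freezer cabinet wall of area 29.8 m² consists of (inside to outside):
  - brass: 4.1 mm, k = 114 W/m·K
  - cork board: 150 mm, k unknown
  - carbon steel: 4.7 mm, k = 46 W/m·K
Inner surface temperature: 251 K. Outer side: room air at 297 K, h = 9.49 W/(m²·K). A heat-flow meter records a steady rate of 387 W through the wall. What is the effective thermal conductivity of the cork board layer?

k ≈ 0.0436 W/(m·K)

Thermal resistances in series:
R_brass = L/(kA) = 0.0041/(114×29.8) = 1.207×10^-6 K/W
R_carbon steel = L/(kA) = 0.0047/(46×29.8) = 3.429×10^-6 K/W
R_outer film = 1/(h_o·A) = 1/(9.49×29.8) = 0.003536 K/W
Sum of known resistances R_other = 0.003541 K/W
Total R = ΔT/Q = 46/387 = 0.1189 K/W
R_cork board = R_total − R_other = 0.1153 K/W
k = L/(R·A) = 0.15/(0.1153×29.8)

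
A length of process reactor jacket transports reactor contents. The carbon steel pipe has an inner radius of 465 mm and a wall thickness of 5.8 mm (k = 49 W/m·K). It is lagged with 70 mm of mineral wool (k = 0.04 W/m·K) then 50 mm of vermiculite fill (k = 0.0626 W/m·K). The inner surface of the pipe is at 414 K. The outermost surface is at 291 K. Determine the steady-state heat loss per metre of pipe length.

Treating each annulus and film as a series resistance:
R_carbon steel pipe wall = ln(470.8/465)/(2π×49×1) = 4.026×10^-5 K/W
R_mineral wool = ln(540.8/470.8)/(2π×0.04×1) = 0.5515 K/W
R_vermiculite fill = ln(590.8/540.8)/(2π×0.0626×1) = 0.2248 K/W
R_total = 0.7764 K/W
Q = ΔT/R_total = 123/0.7764

q′ ≈ 158 W/m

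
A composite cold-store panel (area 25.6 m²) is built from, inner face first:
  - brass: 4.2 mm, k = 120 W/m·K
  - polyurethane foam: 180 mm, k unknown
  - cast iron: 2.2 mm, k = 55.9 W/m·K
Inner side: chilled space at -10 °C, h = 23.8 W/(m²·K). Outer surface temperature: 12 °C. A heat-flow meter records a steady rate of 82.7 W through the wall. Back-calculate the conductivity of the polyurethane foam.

k ≈ 0.0266 W/(m·K)

Using the resistance-network approach (series):
R_inner film = 1/(h_i·A) = 1/(23.8×25.6) = 0.001641 K/W
R_brass = L/(kA) = 0.0042/(120×25.6) = 1.367×10^-6 K/W
R_cast iron = L/(kA) = 0.0022/(55.9×25.6) = 1.537×10^-6 K/W
Sum of known resistances R_other = 0.001644 K/W
Total R = ΔT/Q = 22/82.7 = 0.266 K/W
R_polyurethane foam = R_total − R_other = 0.2644 K/W
k = L/(R·A) = 0.18/(0.2644×25.6)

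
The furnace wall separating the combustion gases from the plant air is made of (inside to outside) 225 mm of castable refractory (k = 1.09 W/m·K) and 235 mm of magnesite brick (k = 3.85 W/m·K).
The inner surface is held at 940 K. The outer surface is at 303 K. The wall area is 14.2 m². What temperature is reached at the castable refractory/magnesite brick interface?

Using the resistance-network approach (series):
R_castable refractory = L/(kA) = 0.225/(1.09×14.2) = 0.01454 K/W
R_magnesite brick = L/(kA) = 0.235/(3.85×14.2) = 0.004299 K/W
R_total = 0.01884 K/W;  Q = ΔT/R_total = 637/0.01884 = 33820 W
T_interface = T_inner − Q·ΣR(inner→interface) = 940 − 33800×0.01454

T ≈ 448 K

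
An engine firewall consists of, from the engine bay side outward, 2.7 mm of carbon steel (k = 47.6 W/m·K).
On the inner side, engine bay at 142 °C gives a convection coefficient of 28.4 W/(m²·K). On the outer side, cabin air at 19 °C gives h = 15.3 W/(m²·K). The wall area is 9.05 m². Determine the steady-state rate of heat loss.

Q ≈ 11100 W

Series thermal resistances:
R_inner film = 1/(h_i·A) = 1/(28.4×9.05) = 0.003891 K/W
R_carbon steel = L/(kA) = 0.0027/(47.6×9.05) = 6.268×10^-6 K/W
R_outer film = 1/(h_o·A) = 1/(15.3×9.05) = 0.007222 K/W
R_total = 0.01112 K/W
Q = ΔT / R_total = 123 / 0.01112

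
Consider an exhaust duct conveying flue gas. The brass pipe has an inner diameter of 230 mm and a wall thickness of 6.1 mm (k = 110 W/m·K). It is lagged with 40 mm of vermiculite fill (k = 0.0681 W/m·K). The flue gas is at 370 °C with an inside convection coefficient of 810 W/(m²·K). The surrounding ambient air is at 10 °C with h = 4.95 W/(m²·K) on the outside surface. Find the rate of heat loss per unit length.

q′ ≈ 415 W/m

For a radial system each layer contributes R = ln(r_out/r_in)/(2πkL); films add R = 1/(hA).
R_inner film = 1/(h_i·2πr₁L) = 1/(810×2π×0.115×1) = 0.001709 K/W
R_brass pipe wall = ln(121.1/115)/(2π×110×1) = 7.478×10^-5 K/W
R_vermiculite fill = ln(161.1/121.1)/(2π×0.0681×1) = 0.667 K/W
R_outer film = 1/(h_o·2πr_oL) = 1/(4.95×2π×0.1611×1) = 0.1996 K/W
R_total = 0.8684 K/W
Q = ΔT/R_total = 360/0.8684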